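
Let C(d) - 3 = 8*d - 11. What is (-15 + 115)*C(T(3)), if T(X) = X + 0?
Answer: 1600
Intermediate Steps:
T(X) = X
C(d) = -8 + 8*d (C(d) = 3 + (8*d - 11) = 3 + (-11 + 8*d) = -8 + 8*d)
(-15 + 115)*C(T(3)) = (-15 + 115)*(-8 + 8*3) = 100*(-8 + 24) = 100*16 = 1600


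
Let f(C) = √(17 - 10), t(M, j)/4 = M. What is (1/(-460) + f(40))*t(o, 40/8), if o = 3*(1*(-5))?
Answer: 3/23 - 60*√7 ≈ -158.61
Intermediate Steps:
o = -15 (o = 3*(-5) = -15)
t(M, j) = 4*M
f(C) = √7
(1/(-460) + f(40))*t(o, 40/8) = (1/(-460) + √7)*(4*(-15)) = (-1/460 + √7)*(-60) = 3/23 - 60*√7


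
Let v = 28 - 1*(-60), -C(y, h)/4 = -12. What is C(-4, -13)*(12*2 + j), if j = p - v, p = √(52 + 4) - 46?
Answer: -5280 + 96*√14 ≈ -4920.8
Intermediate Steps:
C(y, h) = 48 (C(y, h) = -4*(-12) = 48)
v = 88 (v = 28 + 60 = 88)
p = -46 + 2*√14 (p = √56 - 46 = 2*√14 - 46 = -46 + 2*√14 ≈ -38.517)
j = -134 + 2*√14 (j = (-46 + 2*√14) - 1*88 = (-46 + 2*√14) - 88 = -134 + 2*√14 ≈ -126.52)
C(-4, -13)*(12*2 + j) = 48*(12*2 + (-134 + 2*√14)) = 48*(24 + (-134 + 2*√14)) = 48*(-110 + 2*√14) = -5280 + 96*√14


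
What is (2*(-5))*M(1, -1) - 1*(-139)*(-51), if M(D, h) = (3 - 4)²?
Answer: -7099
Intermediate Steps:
M(D, h) = 1 (M(D, h) = (-1)² = 1)
(2*(-5))*M(1, -1) - 1*(-139)*(-51) = (2*(-5))*1 - 1*(-139)*(-51) = -10*1 + 139*(-51) = -10 - 7089 = -7099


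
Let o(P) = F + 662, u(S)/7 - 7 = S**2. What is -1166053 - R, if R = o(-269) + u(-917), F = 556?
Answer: -7053543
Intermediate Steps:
u(S) = 49 + 7*S**2
o(P) = 1218 (o(P) = 556 + 662 = 1218)
R = 5887490 (R = 1218 + (49 + 7*(-917)**2) = 1218 + (49 + 7*840889) = 1218 + (49 + 5886223) = 1218 + 5886272 = 5887490)
-1166053 - R = -1166053 - 1*5887490 = -1166053 - 5887490 = -7053543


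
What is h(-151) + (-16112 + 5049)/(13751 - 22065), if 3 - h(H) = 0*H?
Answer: 36005/8314 ≈ 4.3307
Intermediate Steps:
h(H) = 3 (h(H) = 3 - 0*H = 3 - 1*0 = 3 + 0 = 3)
h(-151) + (-16112 + 5049)/(13751 - 22065) = 3 + (-16112 + 5049)/(13751 - 22065) = 3 - 11063/(-8314) = 3 - 11063*(-1/8314) = 3 + 11063/8314 = 36005/8314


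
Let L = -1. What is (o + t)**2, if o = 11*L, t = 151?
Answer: 19600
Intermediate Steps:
o = -11 (o = 11*(-1) = -11)
(o + t)**2 = (-11 + 151)**2 = 140**2 = 19600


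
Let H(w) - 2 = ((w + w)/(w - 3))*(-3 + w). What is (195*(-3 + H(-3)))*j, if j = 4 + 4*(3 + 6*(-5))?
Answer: 141960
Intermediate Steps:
H(w) = 2 + 2*w (H(w) = 2 + ((w + w)/(w - 3))*(-3 + w) = 2 + ((2*w)/(-3 + w))*(-3 + w) = 2 + (2*w/(-3 + w))*(-3 + w) = 2 + 2*w)
j = -104 (j = 4 + 4*(3 - 30) = 4 + 4*(-27) = 4 - 108 = -104)
(195*(-3 + H(-3)))*j = (195*(-3 + (2 + 2*(-3))))*(-104) = (195*(-3 + (2 - 6)))*(-104) = (195*(-3 - 4))*(-104) = (195*(-7))*(-104) = -1365*(-104) = 141960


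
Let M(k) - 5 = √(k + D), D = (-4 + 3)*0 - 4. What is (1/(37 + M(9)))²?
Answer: (42 + √5)⁻² ≈ 0.00051103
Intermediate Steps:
D = -4 (D = -1*0 - 4 = 0 - 4 = -4)
M(k) = 5 + √(-4 + k) (M(k) = 5 + √(k - 4) = 5 + √(-4 + k))
(1/(37 + M(9)))² = (1/(37 + (5 + √(-4 + 9))))² = (1/(37 + (5 + √5)))² = (1/(42 + √5))² = (42 + √5)⁻²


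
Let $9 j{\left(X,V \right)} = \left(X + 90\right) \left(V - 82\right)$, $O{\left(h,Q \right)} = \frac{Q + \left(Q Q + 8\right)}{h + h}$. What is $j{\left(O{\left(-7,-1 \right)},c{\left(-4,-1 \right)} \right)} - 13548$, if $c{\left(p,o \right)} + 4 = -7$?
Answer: $- \frac{303914}{21} \approx -14472.0$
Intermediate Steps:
$c{\left(p,o \right)} = -11$ ($c{\left(p,o \right)} = -4 - 7 = -11$)
$O{\left(h,Q \right)} = \frac{8 + Q + Q^{2}}{2 h}$ ($O{\left(h,Q \right)} = \frac{Q + \left(Q^{2} + 8\right)}{2 h} = \left(Q + \left(8 + Q^{2}\right)\right) \frac{1}{2 h} = \left(8 + Q + Q^{2}\right) \frac{1}{2 h} = \frac{8 + Q + Q^{2}}{2 h}$)
$j{\left(X,V \right)} = \frac{\left(-82 + V\right) \left(90 + X\right)}{9}$ ($j{\left(X,V \right)} = \frac{\left(X + 90\right) \left(V - 82\right)}{9} = \frac{\left(90 + X\right) \left(-82 + V\right)}{9} = \frac{\left(-82 + V\right) \left(90 + X\right)}{9}$)
$j{\left(O{\left(-7,-1 \right)},c{\left(-4,-1 \right)} \right)} - 13548 = \left(-820 + 10 \left(-11\right) - \frac{82 \frac{8 - 1 + \left(-1\right)^{2}}{2 \left(-7\right)}}{9} + \frac{1}{9} \left(-11\right) \frac{8 - 1 + \left(-1\right)^{2}}{2 \left(-7\right)}\right) - 13548 = \left(-820 - 110 - \frac{82 \cdot \frac{1}{2} \left(- \frac{1}{7}\right) \left(8 - 1 + 1\right)}{9} + \frac{1}{9} \left(-11\right) \frac{1}{2} \left(- \frac{1}{7}\right) \left(8 - 1 + 1\right)\right) - 13548 = \left(-820 - 110 - \frac{82 \cdot \frac{1}{2} \left(- \frac{1}{7}\right) 8}{9} + \frac{1}{9} \left(-11\right) \frac{1}{2} \left(- \frac{1}{7}\right) 8\right) - 13548 = \left(-820 - 110 - - \frac{328}{63} + \frac{1}{9} \left(-11\right) \left(- \frac{4}{7}\right)\right) - 13548 = \left(-820 - 110 + \frac{328}{63} + \frac{44}{63}\right) - 13548 = - \frac{19406}{21} - 13548 = - \frac{303914}{21}$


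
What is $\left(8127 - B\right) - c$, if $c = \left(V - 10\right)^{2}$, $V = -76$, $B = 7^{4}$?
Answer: $-1670$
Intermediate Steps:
$B = 2401$
$c = 7396$ ($c = \left(-76 - 10\right)^{2} = \left(-86\right)^{2} = 7396$)
$\left(8127 - B\right) - c = \left(8127 - 2401\right) - 7396 = 5726 - 7396 = -1670$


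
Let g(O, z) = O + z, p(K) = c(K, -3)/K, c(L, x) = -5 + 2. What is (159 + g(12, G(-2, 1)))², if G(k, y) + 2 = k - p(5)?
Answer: 702244/25 ≈ 28090.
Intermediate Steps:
c(L, x) = -3
p(K) = -3/K
G(k, y) = -7/5 + k (G(k, y) = -2 + (k - (-3)/5) = -2 + (k - 1*(-⅗)) = -2 + (k + ⅗) = -2 + (⅗ + k) = -7/5 + k)
(159 + g(12, G(-2, 1)))² = (159 + (12 + (-7/5 - 2)))² = (159 + (12 - 17/5))² = (159 + 43/5)² = (838/5)² = 702244/25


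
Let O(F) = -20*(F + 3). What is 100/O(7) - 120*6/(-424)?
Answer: 127/106 ≈ 1.1981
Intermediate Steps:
O(F) = -60 - 20*F (O(F) = -20*(3 + F) = -60 - 20*F)
100/O(7) - 120*6/(-424) = 100/(-60 - 20*7) - 120*6/(-424) = 100/(-60 - 140) - 720*(-1/424) = 100/(-200) + 90/53 = 100*(-1/200) + 90/53 = -1/2 + 90/53 = 127/106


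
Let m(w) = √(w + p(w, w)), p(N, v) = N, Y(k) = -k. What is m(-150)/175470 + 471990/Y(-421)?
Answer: 471990/421 + I*√3/17547 ≈ 1121.1 + 9.8709e-5*I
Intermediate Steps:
m(w) = √2*√w (m(w) = √(w + w) = √(2*w) = √2*√w)
m(-150)/175470 + 471990/Y(-421) = (√2*√(-150))/175470 + 471990/((-1*(-421))) = (√2*(5*I*√6))*(1/175470) + 471990/421 = (10*I*√3)*(1/175470) + 471990*(1/421) = I*√3/17547 + 471990/421 = 471990/421 + I*√3/17547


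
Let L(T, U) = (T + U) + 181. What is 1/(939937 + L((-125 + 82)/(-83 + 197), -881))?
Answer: 114/107072975 ≈ 1.0647e-6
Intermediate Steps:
L(T, U) = 181 + T + U
1/(939937 + L((-125 + 82)/(-83 + 197), -881)) = 1/(939937 + (181 + (-125 + 82)/(-83 + 197) - 881)) = 1/(939937 + (181 - 43/114 - 881)) = 1/(939937 - 79843/114) = 1/(107072975/114) = 114/107072975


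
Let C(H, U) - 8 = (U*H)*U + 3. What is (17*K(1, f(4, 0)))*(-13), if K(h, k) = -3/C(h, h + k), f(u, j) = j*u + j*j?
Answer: 221/4 ≈ 55.250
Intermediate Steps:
f(u, j) = j**2 + j*u (f(u, j) = j*u + j**2 = j**2 + j*u)
C(H, U) = 11 + H*U**2 (C(H, U) = 8 + ((U*H)*U + 3) = 8 + ((H*U)*U + 3) = 8 + (H*U**2 + 3) = 8 + (3 + H*U**2) = 11 + H*U**2)
K(h, k) = -3/(11 + h*(h + k)**2)
(17*K(1, f(4, 0)))*(-13) = (17*(-3/(11 + 1*(1 + 0*(0 + 4))**2)))*(-13) = (17*(-3/(11 + 1*(1 + 0*4)**2)))*(-13) = (17*(-3/(11 + 1*(1 + 0)**2)))*(-13) = (17*(-3/(11 + 1*1**2)))*(-13) = (17*(-3/(11 + 1*1)))*(-13) = (17*(-3/(11 + 1)))*(-13) = (17*(-3/12))*(-13) = (17*(-3*1/12))*(-13) = (17*(-1/4))*(-13) = -17/4*(-13) = 221/4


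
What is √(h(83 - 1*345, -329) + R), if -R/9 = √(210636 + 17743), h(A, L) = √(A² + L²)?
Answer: √(√176885 - 9*√228379) ≈ 62.293*I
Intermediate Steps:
R = -9*√228379 (R = -9*√(210636 + 17743) = -9*√228379 ≈ -4301.0)
√(h(83 - 1*345, -329) + R) = √(√((83 - 1*345)² + (-329)²) - 9*√228379) = √(√((83 - 345)² + 108241) - 9*√228379) = √(√((-262)² + 108241) - 9*√228379) = √(√(68644 + 108241) - 9*√228379) = √(√176885 - 9*√228379)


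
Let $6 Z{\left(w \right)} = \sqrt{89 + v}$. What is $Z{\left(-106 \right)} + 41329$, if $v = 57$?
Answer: $41329 + \frac{\sqrt{146}}{6} \approx 41331.0$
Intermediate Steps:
$Z{\left(w \right)} = \frac{\sqrt{146}}{6}$ ($Z{\left(w \right)} = \frac{\sqrt{89 + 57}}{6} = \frac{\sqrt{146}}{6}$)
$Z{\left(-106 \right)} + 41329 = \frac{\sqrt{146}}{6} + 41329 = 41329 + \frac{\sqrt{146}}{6}$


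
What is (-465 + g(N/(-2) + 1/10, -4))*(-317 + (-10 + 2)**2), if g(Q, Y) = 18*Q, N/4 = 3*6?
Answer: 1405668/5 ≈ 2.8113e+5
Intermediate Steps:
N = 72 (N = 4*(3*6) = 4*18 = 72)
(-465 + g(N/(-2) + 1/10, -4))*(-317 + (-10 + 2)**2) = (-465 + 18*(72/(-2) + 1/10))*(-317 + (-10 + 2)**2) = (-465 + 18*(72*(-1/2) + 1*(1/10)))*(-317 + (-8)**2) = (-465 + 18*(-36 + 1/10))*(-317 + 64) = (-465 + 18*(-359/10))*(-253) = (-465 - 3231/5)*(-253) = -5556/5*(-253) = 1405668/5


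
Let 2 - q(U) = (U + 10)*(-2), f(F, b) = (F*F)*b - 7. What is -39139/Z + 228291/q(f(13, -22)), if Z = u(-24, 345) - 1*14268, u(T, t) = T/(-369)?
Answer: -7601698910/271579441 ≈ -27.991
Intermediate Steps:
u(T, t) = -T/369 (u(T, t) = T*(-1/369) = -T/369)
f(F, b) = -7 + b*F**2 (f(F, b) = F**2*b - 7 = b*F**2 - 7 = -7 + b*F**2)
q(U) = 22 + 2*U (q(U) = 2 - (U + 10)*(-2) = 2 - (10 + U)*(-2) = 2 - (-20 - 2*U) = 2 + (20 + 2*U) = 22 + 2*U)
Z = -1754956/123 (Z = -1/369*(-24) - 1*14268 = 8/123 - 14268 = -1754956/123 ≈ -14268.)
-39139/Z + 228291/q(f(13, -22)) = -39139/(-1754956/123) + 228291/(22 + 2*(-7 - 22*13**2)) = -39139*(-123/1754956) + 228291/(22 + 2*(-7 - 22*169)) = 4814097/1754956 + 228291/(22 + 2*(-7 - 3718)) = 4814097/1754956 + 228291/(22 + 2*(-3725)) = 4814097/1754956 + 228291/(22 - 7450) = 4814097/1754956 + 228291/(-7428) = 4814097/1754956 + 228291*(-1/7428) = 4814097/1754956 - 76097/2476 = -7601698910/271579441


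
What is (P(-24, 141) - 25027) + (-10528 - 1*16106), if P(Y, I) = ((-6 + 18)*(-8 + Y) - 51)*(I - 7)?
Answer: -109951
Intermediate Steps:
P(Y, I) = (-147 + 12*Y)*(-7 + I) (P(Y, I) = (12*(-8 + Y) - 51)*(-7 + I) = ((-96 + 12*Y) - 51)*(-7 + I) = (-147 + 12*Y)*(-7 + I))
(P(-24, 141) - 25027) + (-10528 - 1*16106) = ((1029 - 147*141 - 84*(-24) + 12*141*(-24)) - 25027) + (-10528 - 1*16106) = ((1029 - 20727 + 2016 - 40608) - 25027) + (-10528 - 16106) = (-58290 - 25027) - 26634 = -83317 - 26634 = -109951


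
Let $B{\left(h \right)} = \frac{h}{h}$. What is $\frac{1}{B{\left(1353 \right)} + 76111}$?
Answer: $\frac{1}{76112} \approx 1.3139 \cdot 10^{-5}$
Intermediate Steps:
$B{\left(h \right)} = 1$
$\frac{1}{B{\left(1353 \right)} + 76111} = \frac{1}{1 + 76111} = \frac{1}{76112}$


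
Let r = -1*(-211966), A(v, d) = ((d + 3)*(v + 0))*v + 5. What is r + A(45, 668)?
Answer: 1570746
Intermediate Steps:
A(v, d) = 5 + v**2*(3 + d) (A(v, d) = ((3 + d)*v)*v + 5 = (v*(3 + d))*v + 5 = v**2*(3 + d) + 5 = 5 + v**2*(3 + d))
r = 211966
r + A(45, 668) = 211966 + (5 + 3*45**2 + 668*45**2) = 211966 + (5 + 3*2025 + 668*2025) = 211966 + (5 + 6075 + 1352700) = 211966 + 1358780 = 1570746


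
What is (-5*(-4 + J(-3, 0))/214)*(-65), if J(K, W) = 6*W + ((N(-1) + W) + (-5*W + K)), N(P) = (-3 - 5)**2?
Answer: 18525/214 ≈ 86.565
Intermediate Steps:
N(P) = 64 (N(P) = (-8)**2 = 64)
J(K, W) = 64 + K + 2*W (J(K, W) = 6*W + ((64 + W) + (-5*W + K)) = 6*W + ((64 + W) + (K - 5*W)) = 6*W + (64 + K - 4*W) = 64 + K + 2*W)
(-5*(-4 + J(-3, 0))/214)*(-65) = (-5*(-4 + (64 - 3 + 2*0))/214)*(-65) = (-5*(-4 + (64 - 3 + 0))*(1/214))*(-65) = (-5*(-4 + 61)*(1/214))*(-65) = (-5*57*(1/214))*(-65) = -285*1/214*(-65) = -285/214*(-65) = 18525/214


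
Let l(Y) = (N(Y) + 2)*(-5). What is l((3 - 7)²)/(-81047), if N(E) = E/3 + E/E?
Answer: 125/243141 ≈ 0.00051410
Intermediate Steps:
N(E) = 1 + E/3 (N(E) = E*(⅓) + 1 = E/3 + 1 = 1 + E/3)
l(Y) = -15 - 5*Y/3 (l(Y) = ((1 + Y/3) + 2)*(-5) = (3 + Y/3)*(-5) = -15 - 5*Y/3)
l((3 - 7)²)/(-81047) = (-15 - 5*(3 - 7)²/3)/(-81047) = (-15 - 5/3*(-4)²)*(-1/81047) = (-15 - 5/3*16)*(-1/81047) = (-15 - 80/3)*(-1/81047) = -125/3*(-1/81047) = 125/243141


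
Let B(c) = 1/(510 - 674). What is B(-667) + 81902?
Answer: 13431927/164 ≈ 81902.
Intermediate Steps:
B(c) = -1/164 (B(c) = 1/(-164) = -1/164)
B(-667) + 81902 = -1/164 + 81902 = 13431927/164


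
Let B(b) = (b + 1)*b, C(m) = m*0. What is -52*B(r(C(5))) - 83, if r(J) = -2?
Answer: -187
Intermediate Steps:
C(m) = 0
B(b) = b*(1 + b) (B(b) = (1 + b)*b = b*(1 + b))
-52*B(r(C(5))) - 83 = -(-104)*(1 - 2) - 83 = -(-104)*(-1) - 83 = -52*2 - 83 = -104 - 83 = -187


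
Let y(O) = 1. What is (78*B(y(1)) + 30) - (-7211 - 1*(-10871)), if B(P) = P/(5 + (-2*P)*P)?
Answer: -3604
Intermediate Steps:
B(P) = P/(5 - 2*P²)
(78*B(y(1)) + 30) - (-7211 - 1*(-10871)) = (78*(-1*1/(-5 + 2*1²)) + 30) - (-7211 - 1*(-10871)) = (78*(-1*1/(-5 + 2*1)) + 30) - (-7211 + 10871) = (78*(-1*1/(-5 + 2)) + 30) - 1*3660 = (78*(-1*1/(-3)) + 30) - 3660 = (78*(-1*1*(-⅓)) + 30) - 3660 = (78*(⅓) + 30) - 3660 = (26 + 30) - 3660 = 56 - 3660 = -3604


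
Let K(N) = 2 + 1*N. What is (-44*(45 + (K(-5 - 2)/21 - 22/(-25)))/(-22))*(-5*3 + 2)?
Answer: -623012/525 ≈ -1186.7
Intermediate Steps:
K(N) = 2 + N
(-44*(45 + (K(-5 - 2)/21 - 22/(-25)))/(-22))*(-5*3 + 2) = (-44*(45 + ((2 + (-5 - 2))/21 - 22/(-25)))/(-22))*(-5*3 + 2) = (-44*(45 + ((2 - 7)*(1/21) - 22*(-1/25)))*(-1)/22)*(-15 + 2) = -44*(45 + (-5*1/21 + 22/25))*(-1)/22*(-13) = -44*(45 + (-5/21 + 22/25))*(-1)/22*(-13) = -44*(45 + 337/525)*(-1)/22*(-13) = -1054328*(-1)/(525*22)*(-13) = -44*(-11981/5775)*(-13) = (47924/525)*(-13) = -623012/525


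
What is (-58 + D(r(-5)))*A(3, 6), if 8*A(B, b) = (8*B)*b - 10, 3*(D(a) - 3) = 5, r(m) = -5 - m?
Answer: -2680/3 ≈ -893.33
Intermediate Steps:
D(a) = 14/3 (D(a) = 3 + (1/3)*5 = 3 + 5/3 = 14/3)
A(B, b) = -5/4 + B*b (A(B, b) = ((8*B)*b - 10)/8 = (8*B*b - 10)/8 = (-10 + 8*B*b)/8 = -5/4 + B*b)
(-58 + D(r(-5)))*A(3, 6) = (-58 + 14/3)*(-5/4 + 3*6) = -160*(-5/4 + 18)/3 = -160/3*67/4 = -2680/3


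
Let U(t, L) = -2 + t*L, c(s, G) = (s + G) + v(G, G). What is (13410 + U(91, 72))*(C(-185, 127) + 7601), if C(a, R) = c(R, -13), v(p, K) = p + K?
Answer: 153472440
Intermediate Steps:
v(p, K) = K + p
c(s, G) = s + 3*G (c(s, G) = (s + G) + (G + G) = (G + s) + 2*G = s + 3*G)
C(a, R) = -39 + R (C(a, R) = R + 3*(-13) = R - 39 = -39 + R)
U(t, L) = -2 + L*t
(13410 + U(91, 72))*(C(-185, 127) + 7601) = (13410 + (-2 + 72*91))*((-39 + 127) + 7601) = (13410 + (-2 + 6552))*(88 + 7601) = (13410 + 6550)*7689 = 19960*7689 = 153472440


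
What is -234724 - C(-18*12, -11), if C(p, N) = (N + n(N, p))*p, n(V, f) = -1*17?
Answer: -240772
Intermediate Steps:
n(V, f) = -17
C(p, N) = p*(-17 + N) (C(p, N) = (N - 17)*p = (-17 + N)*p = p*(-17 + N))
-234724 - C(-18*12, -11) = -234724 - (-18*12)*(-17 - 11) = -234724 - (-216)*(-28) = -234724 - 1*6048 = -234724 - 6048 = -240772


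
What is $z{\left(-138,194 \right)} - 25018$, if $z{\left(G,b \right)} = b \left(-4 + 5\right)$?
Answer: $-24824$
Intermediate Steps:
$z{\left(G,b \right)} = b$ ($z{\left(G,b \right)} = b 1 = b$)
$z{\left(-138,194 \right)} - 25018 = 194 - 25018 = -24824$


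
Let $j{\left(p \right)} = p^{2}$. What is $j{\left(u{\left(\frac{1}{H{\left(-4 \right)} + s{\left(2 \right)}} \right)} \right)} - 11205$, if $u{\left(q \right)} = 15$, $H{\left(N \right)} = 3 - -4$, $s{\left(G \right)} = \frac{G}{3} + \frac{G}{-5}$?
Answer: $-10980$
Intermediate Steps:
$s{\left(G \right)} = \frac{2 G}{15}$ ($s{\left(G \right)} = G \frac{1}{3} + G \left(- \frac{1}{5}\right) = \frac{G}{3} - \frac{G}{5} = \frac{2 G}{15}$)
$H{\left(N \right)} = 7$ ($H{\left(N \right)} = 3 + 4 = 7$)
$j{\left(u{\left(\frac{1}{H{\left(-4 \right)} + s{\left(2 \right)}} \right)} \right)} - 11205 = 15^{2} - 11205 = 225 - 11205 = -10980$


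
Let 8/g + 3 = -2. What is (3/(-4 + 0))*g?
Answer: 6/5 ≈ 1.2000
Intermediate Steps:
g = -8/5 (g = 8/(-3 - 2) = 8/(-5) = 8*(-⅕) = -8/5 ≈ -1.6000)
(3/(-4 + 0))*g = (3/(-4 + 0))*(-8/5) = (3/(-4))*(-8/5) = (3*(-¼))*(-8/5) = -¾*(-8/5) = 6/5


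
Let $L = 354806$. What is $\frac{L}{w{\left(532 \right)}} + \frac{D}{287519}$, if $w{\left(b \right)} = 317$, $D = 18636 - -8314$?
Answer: $\frac{321835992}{287519} \approx 1119.4$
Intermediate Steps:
$D = 26950$ ($D = 18636 + 8314 = 26950$)
$\frac{L}{w{\left(532 \right)}} + \frac{D}{287519} = \frac{354806}{317} + \frac{26950}{287519} = \frac{321835992}{287519}$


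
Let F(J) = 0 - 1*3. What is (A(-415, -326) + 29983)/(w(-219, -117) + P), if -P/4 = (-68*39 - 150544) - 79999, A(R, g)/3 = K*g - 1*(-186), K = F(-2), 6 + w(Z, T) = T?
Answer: 33475/932657 ≈ 0.035892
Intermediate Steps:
F(J) = -3 (F(J) = 0 - 3 = -3)
w(Z, T) = -6 + T
K = -3
A(R, g) = 558 - 9*g (A(R, g) = 3*(-3*g - 1*(-186)) = 3*(-3*g + 186) = 3*(186 - 3*g) = 558 - 9*g)
P = 932780 (P = -4*((-68*39 - 150544) - 79999) = -4*((-2652 - 150544) - 79999) = -4*(-153196 - 79999) = -4*(-233195) = 932780)
(A(-415, -326) + 29983)/(w(-219, -117) + P) = ((558 - 9*(-326)) + 29983)/((-6 - 117) + 932780) = ((558 + 2934) + 29983)/(-123 + 932780) = (3492 + 29983)/932657 = 33475*(1/932657) = 33475/932657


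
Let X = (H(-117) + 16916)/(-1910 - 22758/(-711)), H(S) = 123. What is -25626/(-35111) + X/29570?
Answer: 337125430058907/462100571660680 ≈ 0.72955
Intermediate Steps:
X = -4038243/445084 (X = (123 + 16916)/(-1910 - 22758/(-711)) = 17039/(-1910 - 22758*(-1/711)) = 17039/(-1910 + 7586/237) = 17039/(-445084/237) = 17039*(-237/445084) = -4038243/445084 ≈ -9.0730)
-25626/(-35111) + X/29570 = -25626/(-35111) - 4038243/445084/29570 = -25626*(-1/35111) - 4038243/445084*1/29570 = 25626/35111 - 4038243/13161133880 = 337125430058907/462100571660680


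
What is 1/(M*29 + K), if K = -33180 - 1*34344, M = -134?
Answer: -1/71410 ≈ -1.4004e-5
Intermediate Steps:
K = -67524 (K = -33180 - 34344 = -67524)
1/(M*29 + K) = 1/(-134*29 - 67524) = 1/(-3886 - 67524) = 1/(-71410) = -1/71410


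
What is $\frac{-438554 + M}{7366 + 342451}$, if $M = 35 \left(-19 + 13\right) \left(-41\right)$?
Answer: $- \frac{429944}{349817} \approx -1.2291$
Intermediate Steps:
$M = 8610$ ($M = 35 \left(-6\right) \left(-41\right) = \left(-210\right) \left(-41\right) = 8610$)
$\frac{-438554 + M}{7366 + 342451} = \frac{-438554 + 8610}{7366 + 342451} = - \frac{429944}{349817}$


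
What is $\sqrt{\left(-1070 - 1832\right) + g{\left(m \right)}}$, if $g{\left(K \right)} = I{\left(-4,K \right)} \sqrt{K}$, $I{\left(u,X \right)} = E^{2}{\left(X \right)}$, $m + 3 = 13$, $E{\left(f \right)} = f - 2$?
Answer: $\sqrt{-2902 + 64 \sqrt{10}} \approx 51.958 i$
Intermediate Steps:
$E{\left(f \right)} = -2 + f$
$m = 10$ ($m = -3 + 13 = 10$)
$I{\left(u,X \right)} = \left(-2 + X\right)^{2}$
$g{\left(K \right)} = \sqrt{K} \left(-2 + K\right)^{2}$ ($g{\left(K \right)} = \left(-2 + K\right)^{2} \sqrt{K} = \sqrt{K} \left(-2 + K\right)^{2}$)
$\sqrt{\left(-1070 - 1832\right) + g{\left(m \right)}} = \sqrt{\left(-1070 - 1832\right) + \sqrt{10} \left(-2 + 10\right)^{2}} = \sqrt{-2902 + \sqrt{10} \cdot 8^{2}} = \sqrt{-2902 + \sqrt{10} \cdot 64} = \sqrt{-2902 + 64 \sqrt{10}}$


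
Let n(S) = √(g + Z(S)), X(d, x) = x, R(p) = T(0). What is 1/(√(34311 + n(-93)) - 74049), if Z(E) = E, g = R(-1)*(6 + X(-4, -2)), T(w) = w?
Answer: -1/(74049 - √(34311 + I*√93)) ≈ -1.3538e-5 - 4.7712e-12*I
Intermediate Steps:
R(p) = 0
g = 0 (g = 0*(6 - 2) = 0*4 = 0)
n(S) = √S (n(S) = √(0 + S) = √S)
1/(√(34311 + n(-93)) - 74049) = 1/(√(34311 + √(-93)) - 74049) = 1/(√(34311 + I*√93) - 74049) = 1/(-74049 + √(34311 + I*√93))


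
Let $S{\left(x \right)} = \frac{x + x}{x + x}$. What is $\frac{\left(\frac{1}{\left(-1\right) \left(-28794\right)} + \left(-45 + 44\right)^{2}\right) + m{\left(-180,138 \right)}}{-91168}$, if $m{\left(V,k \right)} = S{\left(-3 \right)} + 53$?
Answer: $- \frac{1583671}{2625091392} \approx -0.00060328$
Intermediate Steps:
$S{\left(x \right)} = 1$ ($S{\left(x \right)} = \frac{2 x}{2 x} = 2 x \frac{1}{2 x} = 1$)
$m{\left(V,k \right)} = 54$ ($m{\left(V,k \right)} = 1 + 53 = 54$)
$\frac{\left(\frac{1}{\left(-1\right) \left(-28794\right)} + \left(-45 + 44\right)^{2}\right) + m{\left(-180,138 \right)}}{-91168} = \frac{\left(\frac{1}{\left(-1\right) \left(-28794\right)} + \left(-45 + 44\right)^{2}\right) + 54}{-91168} = \left(\left(\frac{1}{28794} + \left(-1\right)^{2}\right) + 54\right) \left(- \frac{1}{91168}\right) = \left(\left(\frac{1}{28794} + 1\right) + 54\right) \left(- \frac{1}{91168}\right) = \left(\frac{28795}{28794} + 54\right) \left(- \frac{1}{91168}\right) = \frac{1583671}{28794} \left(- \frac{1}{91168}\right) = - \frac{1583671}{2625091392}$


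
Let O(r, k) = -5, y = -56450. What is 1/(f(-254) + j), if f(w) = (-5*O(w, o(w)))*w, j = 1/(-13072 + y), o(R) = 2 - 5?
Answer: -69522/441464701 ≈ -0.00015748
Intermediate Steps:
o(R) = -3
j = -1/69522 (j = 1/(-13072 - 56450) = 1/(-69522) = -1/69522 ≈ -1.4384e-5)
f(w) = 25*w (f(w) = (-5*(-5))*w = 25*w)
1/(f(-254) + j) = 1/(25*(-254) - 1/69522) = 1/(-6350 - 1/69522) = 1/(-441464701/69522) = -69522/441464701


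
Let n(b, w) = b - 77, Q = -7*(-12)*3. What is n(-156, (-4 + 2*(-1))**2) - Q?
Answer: -485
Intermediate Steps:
Q = 252 (Q = 84*3 = 252)
n(b, w) = -77 + b
n(-156, (-4 + 2*(-1))**2) - Q = (-77 - 156) - 1*252 = -233 - 252 = -485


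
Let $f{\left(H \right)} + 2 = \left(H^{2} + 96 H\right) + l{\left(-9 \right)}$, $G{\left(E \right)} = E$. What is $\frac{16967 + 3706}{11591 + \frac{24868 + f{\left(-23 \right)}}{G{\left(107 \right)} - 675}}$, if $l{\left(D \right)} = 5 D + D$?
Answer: $\frac{11742264}{6560555} \approx 1.7898$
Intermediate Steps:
$l{\left(D \right)} = 6 D$
$f{\left(H \right)} = -56 + H^{2} + 96 H$ ($f{\left(H \right)} = -2 + \left(\left(H^{2} + 96 H\right) + 6 \left(-9\right)\right) = -2 - \left(54 - H^{2} - 96 H\right) = -2 + \left(-54 + H^{2} + 96 H\right) = -56 + H^{2} + 96 H$)
$\frac{16967 + 3706}{11591 + \frac{24868 + f{\left(-23 \right)}}{G{\left(107 \right)} - 675}} = \frac{16967 + 3706}{11591 + \frac{24868 + \left(-56 + \left(-23\right)^{2} + 96 \left(-23\right)\right)}{107 - 675}} = \frac{20673}{11591 + \frac{24868 - 1735}{-568}} = \frac{20673}{11591 + \left(24868 - 1735\right) \left(- \frac{1}{568}\right)} = \frac{20673}{11591 + 23133 \left(- \frac{1}{568}\right)} = \frac{20673}{11591 - \frac{23133}{568}} = \frac{20673}{\frac{6560555}{568}} = 20673 \cdot \frac{568}{6560555} = \frac{11742264}{6560555}$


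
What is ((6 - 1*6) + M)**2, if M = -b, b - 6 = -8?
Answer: 4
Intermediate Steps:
b = -2 (b = 6 - 8 = -2)
M = 2 (M = -1*(-2) = 2)
((6 - 1*6) + M)**2 = ((6 - 1*6) + 2)**2 = ((6 - 6) + 2)**2 = (0 + 2)**2 = 2**2 = 4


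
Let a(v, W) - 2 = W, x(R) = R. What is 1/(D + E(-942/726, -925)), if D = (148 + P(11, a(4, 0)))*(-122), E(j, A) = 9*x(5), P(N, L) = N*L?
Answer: -1/20695 ≈ -4.8321e-5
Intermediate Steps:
a(v, W) = 2 + W
P(N, L) = L*N
E(j, A) = 45 (E(j, A) = 9*5 = 45)
D = -20740 (D = (148 + (2 + 0)*11)*(-122) = (148 + 2*11)*(-122) = (148 + 22)*(-122) = 170*(-122) = -20740)
1/(D + E(-942/726, -925)) = 1/(-20740 + 45) = 1/(-20695) = -1/20695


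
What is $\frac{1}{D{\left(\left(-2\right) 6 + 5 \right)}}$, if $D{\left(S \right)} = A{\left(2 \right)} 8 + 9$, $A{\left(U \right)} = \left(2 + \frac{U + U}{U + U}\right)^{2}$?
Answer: $\frac{1}{81} \approx 0.012346$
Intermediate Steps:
$A{\left(U \right)} = 9$ ($A{\left(U \right)} = \left(2 + \frac{2 U}{2 U}\right)^{2} = \left(2 + 2 U \frac{1}{2 U}\right)^{2} = \left(2 + 1\right)^{2} = 3^{2} = 9$)
$D{\left(S \right)} = 81$ ($D{\left(S \right)} = 9 \cdot 8 + 9 = 72 + 9 = 81$)
$\frac{1}{D{\left(\left(-2\right) 6 + 5 \right)}} = \frac{1}{81}$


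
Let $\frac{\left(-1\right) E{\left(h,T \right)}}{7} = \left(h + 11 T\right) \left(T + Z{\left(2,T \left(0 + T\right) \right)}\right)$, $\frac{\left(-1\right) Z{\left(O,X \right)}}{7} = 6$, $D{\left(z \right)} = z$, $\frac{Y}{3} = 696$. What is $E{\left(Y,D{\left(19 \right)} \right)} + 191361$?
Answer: $561178$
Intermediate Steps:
$Y = 2088$ ($Y = 3 \cdot 696 = 2088$)
$Z{\left(O,X \right)} = -42$ ($Z{\left(O,X \right)} = \left(-7\right) 6 = -42$)
$E{\left(h,T \right)} = - 7 \left(-42 + T\right) \left(h + 11 T\right)$ ($E{\left(h,T \right)} = - 7 \left(h + 11 T\right) \left(T - 42\right) = - 7 \left(h + 11 T\right) \left(-42 + T\right) = - 7 \left(-42 + T\right) \left(h + 11 T\right)$)
$E{\left(Y,D{\left(19 \right)} \right)} + 191361 = \left(- 77 \cdot 19^{2} + 294 \cdot 2088 + 3234 \cdot 19 - 133 \cdot 2088\right) + 191361 = \left(\left(-77\right) 361 + 613872 + 61446 - 277704\right) + 191361 = \left(-27797 + 613872 + 61446 - 277704\right) + 191361 = 369817 + 191361 = 561178$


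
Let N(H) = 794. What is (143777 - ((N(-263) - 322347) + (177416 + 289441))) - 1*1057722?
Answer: -1059249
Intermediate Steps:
(143777 - ((N(-263) - 322347) + (177416 + 289441))) - 1*1057722 = (143777 - ((794 - 322347) + (177416 + 289441))) - 1*1057722 = (143777 - (-321553 + 466857)) - 1057722 = (143777 - 1*145304) - 1057722 = (143777 - 145304) - 1057722 = -1527 - 1057722 = -1059249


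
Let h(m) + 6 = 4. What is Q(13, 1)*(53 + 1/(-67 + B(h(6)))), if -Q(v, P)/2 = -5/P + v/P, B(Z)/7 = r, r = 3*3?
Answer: -844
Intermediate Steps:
r = 9
h(m) = -2 (h(m) = -6 + 4 = -2)
B(Z) = 63 (B(Z) = 7*9 = 63)
Q(v, P) = 10/P - 2*v/P (Q(v, P) = -2*(-5/P + v/P) = 10/P - 2*v/P)
Q(13, 1)*(53 + 1/(-67 + B(h(6)))) = (2*(5 - 1*13)/1)*(53 + 1/(-67 + 63)) = (2*1*(5 - 13))*(53 + 1/(-4)) = (2*1*(-8))*(53 - ¼) = -16*211/4 = -844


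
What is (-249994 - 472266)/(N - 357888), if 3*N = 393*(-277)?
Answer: 144452/78835 ≈ 1.8323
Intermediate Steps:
N = -36287 (N = (393*(-277))/3 = (⅓)*(-108861) = -36287)
(-249994 - 472266)/(N - 357888) = (-249994 - 472266)/(-36287 - 357888) = -722260/(-394175) = -722260*(-1/394175) = 144452/78835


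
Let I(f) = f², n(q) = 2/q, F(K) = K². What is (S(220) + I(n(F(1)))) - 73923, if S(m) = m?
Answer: -73699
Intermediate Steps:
(S(220) + I(n(F(1)))) - 73923 = (220 + (2/(1²))²) - 73923 = (220 + (2/1)²) - 73923 = (220 + (2*1)²) - 73923 = (220 + 2²) - 73923 = (220 + 4) - 73923 = 224 - 73923 = -73699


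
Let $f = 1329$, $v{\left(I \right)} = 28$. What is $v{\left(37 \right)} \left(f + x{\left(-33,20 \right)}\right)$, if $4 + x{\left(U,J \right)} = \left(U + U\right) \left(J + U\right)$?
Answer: $61124$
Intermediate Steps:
$x{\left(U,J \right)} = -4 + 2 U \left(J + U\right)$ ($x{\left(U,J \right)} = -4 + \left(U + U\right) \left(J + U\right) = -4 + 2 U \left(J + U\right)$)
$v{\left(37 \right)} \left(f + x{\left(-33,20 \right)}\right) = 28 \left(1329 + \left(-4 + 2 \left(-33\right)^{2} + 2 \cdot 20 \left(-33\right)\right)\right) = 28 \left(1329 - -854\right) = 28 \left(1329 + 854\right) = 28 \cdot 2183 = 61124$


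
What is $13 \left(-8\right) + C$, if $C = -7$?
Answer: $-111$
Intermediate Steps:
$13 \left(-8\right) + C = 13 \left(-8\right) - 7 = -104 - 7 = -111$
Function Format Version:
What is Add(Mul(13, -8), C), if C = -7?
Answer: -111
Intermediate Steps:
Add(Mul(13, -8), C) = Add(Mul(13, -8), -7) = Add(-104, -7) = -111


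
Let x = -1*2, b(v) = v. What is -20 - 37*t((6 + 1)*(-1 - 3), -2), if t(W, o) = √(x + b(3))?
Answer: -57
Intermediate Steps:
x = -2
t(W, o) = 1 (t(W, o) = √(-2 + 3) = √1 = 1)
-20 - 37*t((6 + 1)*(-1 - 3), -2) = -20 - 37*1 = -20 - 37 = -57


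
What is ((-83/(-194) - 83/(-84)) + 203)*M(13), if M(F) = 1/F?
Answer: 1665581/105924 ≈ 15.724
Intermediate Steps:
((-83/(-194) - 83/(-84)) + 203)*M(13) = ((-83/(-194) - 83/(-84)) + 203)/13 = ((-83*(-1/194) - 83*(-1/84)) + 203)*(1/13) = ((83/194 + 83/84) + 203)*(1/13) = (11537/8148 + 203)*(1/13) = (1665581/8148)*(1/13) = 1665581/105924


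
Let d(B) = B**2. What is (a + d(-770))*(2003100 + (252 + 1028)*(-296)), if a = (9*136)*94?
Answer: 1149876294320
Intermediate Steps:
a = 115056 (a = 1224*94 = 115056)
(a + d(-770))*(2003100 + (252 + 1028)*(-296)) = (115056 + (-770)**2)*(2003100 + (252 + 1028)*(-296)) = (115056 + 592900)*(2003100 + 1280*(-296)) = 707956*(2003100 - 378880) = 707956*1624220 = 1149876294320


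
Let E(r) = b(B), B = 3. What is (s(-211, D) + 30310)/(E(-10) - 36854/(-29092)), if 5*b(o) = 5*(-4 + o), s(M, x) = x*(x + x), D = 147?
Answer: 1069538288/3881 ≈ 2.7558e+5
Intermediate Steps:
s(M, x) = 2*x**2 (s(M, x) = x*(2*x) = 2*x**2)
b(o) = -4 + o (b(o) = (5*(-4 + o))/5 = (-20 + 5*o)/5 = -4 + o)
E(r) = -1 (E(r) = -4 + 3 = -1)
(s(-211, D) + 30310)/(E(-10) - 36854/(-29092)) = (2*147**2 + 30310)/(-1 - 36854/(-29092)) = (2*21609 + 30310)/(-1 - 36854*(-1/29092)) = (43218 + 30310)/(-1 + 18427/14546) = 73528/(3881/14546) = 73528*(14546/3881) = 1069538288/3881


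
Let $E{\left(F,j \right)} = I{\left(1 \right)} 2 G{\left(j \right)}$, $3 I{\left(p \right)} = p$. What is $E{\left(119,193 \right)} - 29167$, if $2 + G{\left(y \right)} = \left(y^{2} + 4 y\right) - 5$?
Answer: $- \frac{11473}{3} \approx -3824.3$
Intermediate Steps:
$G{\left(y \right)} = -7 + y^{2} + 4 y$ ($G{\left(y \right)} = -2 - \left(5 - y^{2} - 4 y\right) = -2 + \left(-5 + y^{2} + 4 y\right) = -7 + y^{2} + 4 y$)
$I{\left(p \right)} = \frac{p}{3}$
$E{\left(F,j \right)} = - \frac{14}{3} + \frac{2 j^{2}}{3} + \frac{8 j}{3}$ ($E{\left(F,j \right)} = \frac{1}{3} \cdot 1 \cdot 2 \left(-7 + j^{2} + 4 j\right) = \frac{1}{3} \cdot 2 \left(-7 + j^{2} + 4 j\right) = \frac{2 \left(-7 + j^{2} + 4 j\right)}{3} = - \frac{14}{3} + \frac{2 j^{2}}{3} + \frac{8 j}{3}$)
$E{\left(119,193 \right)} - 29167 = \left(- \frac{14}{3} + \frac{2 \cdot 193^{2}}{3} + \frac{8}{3} \cdot 193\right) - 29167 = \left(- \frac{14}{3} + \frac{2}{3} \cdot 37249 + \frac{1544}{3}\right) - 29167 = \left(- \frac{14}{3} + \frac{74498}{3} + \frac{1544}{3}\right) - 29167 = \frac{76028}{3} - 29167 = - \frac{11473}{3}$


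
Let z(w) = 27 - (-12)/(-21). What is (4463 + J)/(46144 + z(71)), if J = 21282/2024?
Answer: 31690379/327071316 ≈ 0.096891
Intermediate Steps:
J = 10641/1012 (J = 21282*(1/2024) = 10641/1012 ≈ 10.515)
z(w) = 185/7 (z(w) = 27 - (-12)*(-1)/21 = 27 - 1*4/7 = 27 - 4/7 = 185/7)
(4463 + J)/(46144 + z(71)) = (4463 + 10641/1012)/(46144 + 185/7) = 4527197/(1012*(323193/7)) = (4527197/1012)*(7/323193) = 31690379/327071316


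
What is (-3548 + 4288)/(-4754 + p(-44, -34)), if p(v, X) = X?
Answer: -185/1197 ≈ -0.15455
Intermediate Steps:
(-3548 + 4288)/(-4754 + p(-44, -34)) = (-3548 + 4288)/(-4754 - 34) = 740/(-4788) = 740*(-1/4788) = -185/1197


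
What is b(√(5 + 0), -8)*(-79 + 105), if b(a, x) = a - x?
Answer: 208 + 26*√5 ≈ 266.14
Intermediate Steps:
b(√(5 + 0), -8)*(-79 + 105) = (√(5 + 0) - 1*(-8))*(-79 + 105) = (√5 + 8)*26 = (8 + √5)*26 = 208 + 26*√5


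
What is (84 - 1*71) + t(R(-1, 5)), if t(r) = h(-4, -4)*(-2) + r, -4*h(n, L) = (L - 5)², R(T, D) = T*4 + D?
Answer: 109/2 ≈ 54.500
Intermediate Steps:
R(T, D) = D + 4*T (R(T, D) = 4*T + D = D + 4*T)
h(n, L) = -(-5 + L)²/4 (h(n, L) = -(L - 5)²/4 = -(-5 + L)²/4)
t(r) = 81/2 + r (t(r) = -(-5 - 4)²/4*(-2) + r = -¼*(-9)²*(-2) + r = -¼*81*(-2) + r = -81/4*(-2) + r = 81/2 + r)
(84 - 1*71) + t(R(-1, 5)) = (84 - 1*71) + (81/2 + (5 + 4*(-1))) = (84 - 71) + (81/2 + (5 - 4)) = 13 + (81/2 + 1) = 13 + 83/2 = 109/2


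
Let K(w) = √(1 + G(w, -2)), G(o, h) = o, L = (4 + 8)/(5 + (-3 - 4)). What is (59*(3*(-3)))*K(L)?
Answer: -531*I*√5 ≈ -1187.4*I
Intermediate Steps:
L = -6 (L = 12/(5 - 7) = 12/(-2) = 12*(-½) = -6)
K(w) = √(1 + w)
(59*(3*(-3)))*K(L) = (59*(3*(-3)))*√(1 - 6) = (59*(-9))*√(-5) = -531*I*√5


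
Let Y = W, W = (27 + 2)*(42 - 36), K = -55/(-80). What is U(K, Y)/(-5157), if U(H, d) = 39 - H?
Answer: -613/82512 ≈ -0.0074292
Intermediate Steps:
K = 11/16 (K = -55*(-1/80) = 11/16 ≈ 0.68750)
W = 174 (W = 29*6 = 174)
Y = 174
U(K, Y)/(-5157) = (39 - 1*11/16)/(-5157) = (39 - 11/16)*(-1/5157) = (613/16)*(-1/5157) = -613/82512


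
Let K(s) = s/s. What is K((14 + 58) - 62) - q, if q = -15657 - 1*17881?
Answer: 33539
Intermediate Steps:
K(s) = 1
q = -33538 (q = -15657 - 17881 = -33538)
K((14 + 58) - 62) - q = 1 - 1*(-33538) = 1 + 33538 = 33539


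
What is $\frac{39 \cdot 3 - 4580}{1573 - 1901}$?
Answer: $\frac{4463}{328} \approx 13.607$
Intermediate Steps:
$\frac{39 \cdot 3 - 4580}{1573 - 1901} = \frac{117 - 4580}{-328} = \left(-4463\right) \left(- \frac{1}{328}\right) = \frac{4463}{328}$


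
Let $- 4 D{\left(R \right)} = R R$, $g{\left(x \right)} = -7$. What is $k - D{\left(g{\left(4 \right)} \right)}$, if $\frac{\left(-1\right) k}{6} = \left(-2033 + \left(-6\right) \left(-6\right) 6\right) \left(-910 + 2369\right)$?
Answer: $\frac{63624121}{4} \approx 1.5906 \cdot 10^{7}$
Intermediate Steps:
$D{\left(R \right)} = - \frac{R^{2}}{4}$ ($D{\left(R \right)} = - \frac{R R}{4} = - \frac{R^{2}}{4}$)
$k = 15906018$ ($k = - 6 \left(-2033 + \left(-6\right) \left(-6\right) 6\right) \left(-910 + 2369\right) = - 6 \left(-2033 + 36 \cdot 6\right) 1459 = - 6 \left(-2033 + 216\right) 1459 = - 6 \left(\left(-1817\right) 1459\right) = \left(-6\right) \left(-2651003\right) = 15906018$)
$k - D{\left(g{\left(4 \right)} \right)} = 15906018 - - \frac{\left(-7\right)^{2}}{4} = 15906018 - \left(- \frac{1}{4}\right) 49 = 15906018 - - \frac{49}{4} = 15906018 + \frac{49}{4} = \frac{63624121}{4}$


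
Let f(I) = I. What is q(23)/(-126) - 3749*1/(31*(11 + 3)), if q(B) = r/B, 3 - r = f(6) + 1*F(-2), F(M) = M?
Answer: -388006/44919 ≈ -8.6379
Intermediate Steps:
r = -1 (r = 3 - (6 + 1*(-2)) = 3 - (6 - 2) = 3 - 1*4 = 3 - 4 = -1)
q(B) = -1/B
q(23)/(-126) - 3749*1/(31*(11 + 3)) = -1/23/(-126) - 3749*1/(31*(11 + 3)) = -1*1/23*(-1/126) - 3749/(14*31) = -1/23*(-1/126) - 3749/434 = 1/2898 - 3749*1/434 = 1/2898 - 3749/434 = -388006/44919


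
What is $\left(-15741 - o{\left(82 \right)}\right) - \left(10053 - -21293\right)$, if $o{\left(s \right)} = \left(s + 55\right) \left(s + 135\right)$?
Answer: $-76816$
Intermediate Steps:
$o{\left(s \right)} = \left(55 + s\right) \left(135 + s\right)$
$\left(-15741 - o{\left(82 \right)}\right) - \left(10053 - -21293\right) = \left(-15741 - \left(7425 + 82^{2} + 190 \cdot 82\right)\right) - \left(10053 - -21293\right) = \left(-15741 - \left(7425 + 6724 + 15580\right)\right) - \left(10053 + 21293\right) = \left(-15741 - 29729\right) - 31346 = -45470 - 31346 = -76816$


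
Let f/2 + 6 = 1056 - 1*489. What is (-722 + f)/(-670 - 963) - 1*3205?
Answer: -5234165/1633 ≈ -3205.2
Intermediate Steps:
f = 1122 (f = -12 + 2*(1056 - 1*489) = -12 + 2*(1056 - 489) = -12 + 2*567 = -12 + 1134 = 1122)
(-722 + f)/(-670 - 963) - 1*3205 = (-722 + 1122)/(-670 - 963) - 1*3205 = 400/(-1633) - 3205 = 400*(-1/1633) - 3205 = -400/1633 - 3205 = -5234165/1633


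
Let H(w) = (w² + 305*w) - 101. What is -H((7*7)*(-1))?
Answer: 12645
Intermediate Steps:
H(w) = -101 + w² + 305*w
-H((7*7)*(-1)) = -(-101 + ((7*7)*(-1))² + 305*((7*7)*(-1))) = -(-101 + (49*(-1))² + 305*(49*(-1))) = -(-101 + (-49)² + 305*(-49)) = -(-101 + 2401 - 14945) = -1*(-12645) = 12645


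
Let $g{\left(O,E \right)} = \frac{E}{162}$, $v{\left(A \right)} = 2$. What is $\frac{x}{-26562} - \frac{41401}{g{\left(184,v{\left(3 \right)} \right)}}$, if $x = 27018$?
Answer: $- \frac{781361310}{233} \approx -3.3535 \cdot 10^{6}$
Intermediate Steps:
$g{\left(O,E \right)} = \frac{E}{162}$ ($g{\left(O,E \right)} = E \frac{1}{162} = \frac{E}{162}$)
$\frac{x}{-26562} - \frac{41401}{g{\left(184,v{\left(3 \right)} \right)}} = \frac{27018}{-26562} - \frac{41401}{\frac{1}{162} \cdot 2} = 27018 \left(- \frac{1}{26562}\right) - 41401 \frac{1}{\frac{1}{81}} = - \frac{237}{233} - 3353481 = - \frac{781361310}{233}$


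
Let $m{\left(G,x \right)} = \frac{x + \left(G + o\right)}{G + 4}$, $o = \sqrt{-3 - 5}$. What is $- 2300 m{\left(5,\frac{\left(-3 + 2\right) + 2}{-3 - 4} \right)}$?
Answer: $- \frac{78200}{63} - \frac{4600 i \sqrt{2}}{9} \approx -1241.3 - 722.82 i$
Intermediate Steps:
$o = 2 i \sqrt{2}$ ($o = \sqrt{-8} = 2 i \sqrt{2} \approx 2.8284 i$)
$m{\left(G,x \right)} = \frac{G + x + 2 i \sqrt{2}}{4 + G}$ ($m{\left(G,x \right)} = \frac{x + \left(G + 2 i \sqrt{2}\right)}{G + 4} = \frac{G + x + 2 i \sqrt{2}}{4 + G}$)
$- 2300 m{\left(5,\frac{\left(-3 + 2\right) + 2}{-3 - 4} \right)} = - 2300 \frac{5 + \frac{\left(-3 + 2\right) + 2}{-3 - 4} + 2 i \sqrt{2}}{4 + 5} = - 2300 \frac{5 + \frac{-1 + 2}{-7} + 2 i \sqrt{2}}{9} = - 2300 \frac{5 + 1 \left(- \frac{1}{7}\right) + 2 i \sqrt{2}}{9} = - 2300 \frac{5 - \frac{1}{7} + 2 i \sqrt{2}}{9} = - 2300 \frac{\frac{34}{7} + 2 i \sqrt{2}}{9} = - 2300 \left(\frac{34}{63} + \frac{2 i \sqrt{2}}{9}\right) = - \frac{78200}{63} - \frac{4600 i \sqrt{2}}{9}$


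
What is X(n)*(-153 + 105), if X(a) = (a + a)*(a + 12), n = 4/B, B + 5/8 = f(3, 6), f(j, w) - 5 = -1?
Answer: -364544/243 ≈ -1500.2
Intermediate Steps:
f(j, w) = 4 (f(j, w) = 5 - 1 = 4)
B = 27/8 (B = -5/8 + 4 = 27/8 ≈ 3.3750)
n = 32/27 (n = 4/(27/8) = 4*(8/27) = 32/27 ≈ 1.1852)
X(a) = 2*a*(12 + a) (X(a) = (2*a)*(12 + a) = 2*a*(12 + a))
X(n)*(-153 + 105) = (2*(32/27)*(12 + 32/27))*(-153 + 105) = (2*(32/27)*(356/27))*(-48) = (22784/729)*(-48) = -364544/243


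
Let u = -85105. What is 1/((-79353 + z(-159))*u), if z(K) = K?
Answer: 1/6766868760 ≈ 1.4778e-10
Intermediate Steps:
1/((-79353 + z(-159))*u) = 1/(-79353 - 159*(-85105)) = -1/85105/(-79512) = -1/79512*(-1/85105) = 1/6766868760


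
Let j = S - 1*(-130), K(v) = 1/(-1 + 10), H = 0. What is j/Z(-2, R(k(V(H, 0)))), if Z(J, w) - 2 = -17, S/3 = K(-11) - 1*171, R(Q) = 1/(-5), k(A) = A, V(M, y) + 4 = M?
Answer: 1148/45 ≈ 25.511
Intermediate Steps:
V(M, y) = -4 + M
K(v) = ⅑ (K(v) = 1/9 = ⅑)
R(Q) = -⅕
S = -1538/3 (S = 3*(⅑ - 1*171) = 3*(⅑ - 171) = 3*(-1538/9) = -1538/3 ≈ -512.67)
Z(J, w) = -15 (Z(J, w) = 2 - 17 = -15)
j = -1148/3 (j = -1538/3 - 1*(-130) = -1538/3 + 130 = -1148/3 ≈ -382.67)
j/Z(-2, R(k(V(H, 0)))) = -1148/3/(-15) = -1148/3*(-1/15) = 1148/45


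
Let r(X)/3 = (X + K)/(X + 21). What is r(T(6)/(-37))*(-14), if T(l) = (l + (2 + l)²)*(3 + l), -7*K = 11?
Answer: 9634/49 ≈ 196.61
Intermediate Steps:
K = -11/7 (K = -⅐*11 = -11/7 ≈ -1.5714)
T(l) = (3 + l)*(l + (2 + l)²)
r(X) = 3*(-11/7 + X)/(21 + X) (r(X) = 3*((X - 11/7)/(X + 21)) = 3*((-11/7 + X)/(21 + X)) = 3*(-11/7 + X)/(21 + X))
r(T(6)/(-37))*(-14) = (3*(-11 + 7*((12 + 6³ + 8*6² + 19*6)/(-37)))/(7*(21 + (12 + 6³ + 8*6² + 19*6)/(-37))))*(-14) = (3*(-11 + 7*((12 + 216 + 8*36 + 114)*(-1/37)))/(7*(21 + (12 + 216 + 8*36 + 114)*(-1/37))))*(-14) = (3*(-11 + 7*((12 + 216 + 288 + 114)*(-1/37)))/(7*(21 + (12 + 216 + 288 + 114)*(-1/37))))*(-14) = (3*(-11 + 7*(630*(-1/37)))/(7*(21 + 630*(-1/37))))*(-14) = (3*(-11 + 7*(-630/37))/(7*(21 - 630/37)))*(-14) = (3*(-11 - 4410/37)/(7*(147/37)))*(-14) = ((3/7)*(37/147)*(-4817/37))*(-14) = -4817/343*(-14) = 9634/49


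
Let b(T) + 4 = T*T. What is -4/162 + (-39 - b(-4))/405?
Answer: -61/405 ≈ -0.15062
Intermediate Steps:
b(T) = -4 + T**2 (b(T) = -4 + T*T = -4 + T**2)
-4/162 + (-39 - b(-4))/405 = -4/162 + (-39 - (-4 + (-4)**2))/405 = -4*1/162 + (-39 - (-4 + 16))*(1/405) = -2/81 + (-39 - 1*12)*(1/405) = -2/81 + (-39 - 12)*(1/405) = -2/81 - 51*1/405 = -2/81 - 17/135 = -61/405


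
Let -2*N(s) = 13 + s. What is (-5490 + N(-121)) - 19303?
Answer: -24739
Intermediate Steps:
N(s) = -13/2 - s/2 (N(s) = -(13 + s)/2 = -13/2 - s/2)
(-5490 + N(-121)) - 19303 = (-5490 + (-13/2 - ½*(-121))) - 19303 = (-5490 + (-13/2 + 121/2)) - 19303 = (-5490 + 54) - 19303 = -5436 - 19303 = -24739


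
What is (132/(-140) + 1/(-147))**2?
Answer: 487204/540225 ≈ 0.90185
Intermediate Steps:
(132/(-140) + 1/(-147))**2 = (132*(-1/140) - 1/147)**2 = (-33/35 - 1/147)**2 = (-698/735)**2 = 487204/540225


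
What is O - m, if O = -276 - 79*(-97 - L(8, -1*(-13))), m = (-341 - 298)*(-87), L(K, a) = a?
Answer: -47179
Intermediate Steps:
m = 55593 (m = -639*(-87) = 55593)
O = 8414 (O = -276 - 79*(-97 - (-1)*(-13)) = -276 - 79*(-97 - 1*13) = -276 - 79*(-97 - 13) = -276 - 79*(-110) = -276 + 8690 = 8414)
O - m = 8414 - 1*55593 = 8414 - 55593 = -47179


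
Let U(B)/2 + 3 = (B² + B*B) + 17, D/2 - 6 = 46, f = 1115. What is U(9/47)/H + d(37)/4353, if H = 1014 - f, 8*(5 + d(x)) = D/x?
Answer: -10052503484/35934158649 ≈ -0.27975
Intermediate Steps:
D = 104 (D = 12 + 2*46 = 12 + 92 = 104)
d(x) = -5 + 13/x (d(x) = -5 + (104/x)/8 = -5 + 13/x)
H = -101 (H = 1014 - 1*1115 = 1014 - 1115 = -101)
U(B) = 28 + 4*B² (U(B) = -6 + 2*((B² + B*B) + 17) = -6 + 2*((B² + B²) + 17) = -6 + 2*(2*B² + 17) = -6 + 2*(17 + 2*B²) = -6 + (34 + 4*B²) = 28 + 4*B²)
U(9/47)/H + d(37)/4353 = (28 + 4*(9/47)²)/(-101) + (-5 + 13/37)/4353 = (28 + 4*(9*(1/47))²)*(-1/101) + (-5 + 13*(1/37))*(1/4353) = (28 + 4*(9/47)²)*(-1/101) + (-5 + 13/37)*(1/4353) = (28 + 4*(81/2209))*(-1/101) - 172/37*1/4353 = (28 + 324/2209)*(-1/101) - 172/161061 = (62176/2209)*(-1/101) - 172/161061 = -62176/223109 - 172/161061 = -10052503484/35934158649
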